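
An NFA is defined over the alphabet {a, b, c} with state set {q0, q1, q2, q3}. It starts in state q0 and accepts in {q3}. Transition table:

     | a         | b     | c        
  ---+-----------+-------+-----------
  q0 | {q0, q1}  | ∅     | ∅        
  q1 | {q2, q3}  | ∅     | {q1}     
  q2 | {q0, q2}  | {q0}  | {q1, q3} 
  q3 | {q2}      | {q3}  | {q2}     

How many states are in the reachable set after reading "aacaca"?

3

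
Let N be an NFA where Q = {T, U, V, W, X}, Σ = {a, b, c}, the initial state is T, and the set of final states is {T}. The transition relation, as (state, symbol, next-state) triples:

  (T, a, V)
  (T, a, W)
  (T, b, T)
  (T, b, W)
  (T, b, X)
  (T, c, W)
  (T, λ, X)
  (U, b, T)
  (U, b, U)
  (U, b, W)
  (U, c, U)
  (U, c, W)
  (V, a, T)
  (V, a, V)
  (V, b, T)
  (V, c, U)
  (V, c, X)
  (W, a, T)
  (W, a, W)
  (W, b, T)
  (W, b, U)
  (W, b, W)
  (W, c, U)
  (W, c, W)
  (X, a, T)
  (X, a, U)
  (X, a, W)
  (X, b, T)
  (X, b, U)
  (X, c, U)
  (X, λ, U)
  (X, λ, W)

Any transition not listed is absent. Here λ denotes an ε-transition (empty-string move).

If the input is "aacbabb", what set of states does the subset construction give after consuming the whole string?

{T, U, W, X}

Start: ε-closure({T}) = {T, U, W, X}.
Read 'a': T→{V, W}, U→∅, W→{T, W}, X→{T, U, W}; union {T, U, V, W}; ε-closure = {T, U, V, W, X}.
Read 'a': T→{V, W}, U→∅, V→{T, V}, W→{T, W}, X→{T, U, W}; union {T, U, V, W}; ε-closure = {T, U, V, W, X}.
Read 'c': T→{W}, U→{U, W}, V→{U, X}, W→{U, W}, X→{U}; now {U, W, X}.
Read 'b': U→{T, U, W}, W→{T, U, W}, X→{T, U}; union {T, U, W}; ε-closure = {T, U, W, X}.
Read 'a': T→{V, W}, U→∅, W→{T, W}, X→{T, U, W}; union {T, U, V, W}; ε-closure = {T, U, V, W, X}.
Read 'b': T→{T, W, X}, U→{T, U, W}, V→{T}, W→{T, U, W}, X→{T, U}; now {T, U, W, X}.
Read 'b': T→{T, W, X}, U→{T, U, W}, W→{T, U, W}, X→{T, U}; now {T, U, W, X}.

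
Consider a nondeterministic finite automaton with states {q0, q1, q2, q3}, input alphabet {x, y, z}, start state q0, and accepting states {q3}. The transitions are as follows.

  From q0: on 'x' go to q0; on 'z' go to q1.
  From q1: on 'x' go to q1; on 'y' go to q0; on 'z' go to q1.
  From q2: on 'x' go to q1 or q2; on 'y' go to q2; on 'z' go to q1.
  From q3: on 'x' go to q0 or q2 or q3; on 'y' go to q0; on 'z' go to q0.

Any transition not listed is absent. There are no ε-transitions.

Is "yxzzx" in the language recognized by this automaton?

No

Start in {q0}.
Read 'y': {q0} → ∅.
The set is empty and remains empty for the remaining 4 symbols.
The final set ∅ contains no accepting state.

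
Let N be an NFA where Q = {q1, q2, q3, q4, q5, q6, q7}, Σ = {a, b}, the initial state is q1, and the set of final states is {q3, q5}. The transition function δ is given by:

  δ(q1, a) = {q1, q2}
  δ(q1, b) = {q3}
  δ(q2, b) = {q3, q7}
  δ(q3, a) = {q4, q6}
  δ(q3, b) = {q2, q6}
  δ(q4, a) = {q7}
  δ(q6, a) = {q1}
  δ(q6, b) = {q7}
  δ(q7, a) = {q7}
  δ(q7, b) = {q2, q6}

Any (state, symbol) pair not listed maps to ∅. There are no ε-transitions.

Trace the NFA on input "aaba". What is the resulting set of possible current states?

Start in {q1}.
Read 'a': q1→{q1, q2}; now {q1, q2}.
Read 'a': q1→{q1, q2}, q2→∅; now {q1, q2}.
Read 'b': q1→{q3}, q2→{q3, q7}; now {q3, q7}.
Read 'a': q3→{q4, q6}, q7→{q7}; now {q4, q6, q7}.

{q4, q6, q7}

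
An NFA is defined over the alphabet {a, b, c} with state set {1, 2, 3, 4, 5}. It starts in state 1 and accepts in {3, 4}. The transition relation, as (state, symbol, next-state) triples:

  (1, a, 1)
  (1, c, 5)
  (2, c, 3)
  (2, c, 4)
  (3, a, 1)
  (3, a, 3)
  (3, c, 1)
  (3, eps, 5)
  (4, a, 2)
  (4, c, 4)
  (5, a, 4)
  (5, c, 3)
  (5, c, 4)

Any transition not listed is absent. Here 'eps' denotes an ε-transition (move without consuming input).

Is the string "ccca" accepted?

Start in {1}.
Read 'c': {1} → {5}.
Read 'c': {5} → {3, 4, 5}.
Read 'c': {3, 4, 5} → {1, 3, 4, 5}.
Read 'a': {1, 3, 4, 5} → {1, 2, 3, 4, 5}.
The final set {1, 2, 3, 4, 5} contains the accepting states 3, 4.

Yes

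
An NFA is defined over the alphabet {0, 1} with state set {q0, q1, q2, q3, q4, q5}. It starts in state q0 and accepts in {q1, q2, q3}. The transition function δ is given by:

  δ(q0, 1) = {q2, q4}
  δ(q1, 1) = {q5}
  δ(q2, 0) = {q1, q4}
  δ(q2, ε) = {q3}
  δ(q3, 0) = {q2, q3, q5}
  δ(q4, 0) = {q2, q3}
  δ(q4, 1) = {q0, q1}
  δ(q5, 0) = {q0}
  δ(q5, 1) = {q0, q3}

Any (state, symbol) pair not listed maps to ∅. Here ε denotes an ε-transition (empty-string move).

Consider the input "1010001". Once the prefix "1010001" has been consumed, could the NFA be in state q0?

Yes

Start in {q0}.
Read '1': {q0} → {q2, q3, q4}.
Read '0': {q2, q3, q4} → {q1, q2, q3, q4, q5}.
Read '1': {q1, q2, q3, q4, q5} → {q0, q1, q3, q5}.
Read '0': {q0, q1, q3, q5} → {q0, q2, q3, q5}.
Read '0': {q0, q2, q3, q5} → {q0, q1, q2, q3, q4, q5}.
Read '0': {q0, q1, q2, q3, q4, q5} → {q0, q1, q2, q3, q4, q5}.
Read '1': {q0, q1, q2, q3, q4, q5} → {q0, q1, q2, q3, q4, q5}.
State q0 is in {q0, q1, q2, q3, q4, q5}.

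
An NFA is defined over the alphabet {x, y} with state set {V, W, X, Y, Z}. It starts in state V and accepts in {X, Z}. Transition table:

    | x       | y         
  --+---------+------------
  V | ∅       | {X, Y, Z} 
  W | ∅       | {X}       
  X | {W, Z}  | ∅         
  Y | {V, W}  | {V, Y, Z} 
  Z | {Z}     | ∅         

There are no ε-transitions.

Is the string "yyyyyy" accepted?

Yes

Start in {V}.
Read 'y': {V} → {X, Y, Z}.
Read 'y': {X, Y, Z} → {V, Y, Z}.
Read 'y': {V, Y, Z} → {V, X, Y, Z}.
Read 'y': {V, X, Y, Z} → {V, X, Y, Z}.
Read 'y': {V, X, Y, Z} → {V, X, Y, Z}.
Read 'y': {V, X, Y, Z} → {V, X, Y, Z}.
The final set {V, X, Y, Z} contains the accepting states X, Z.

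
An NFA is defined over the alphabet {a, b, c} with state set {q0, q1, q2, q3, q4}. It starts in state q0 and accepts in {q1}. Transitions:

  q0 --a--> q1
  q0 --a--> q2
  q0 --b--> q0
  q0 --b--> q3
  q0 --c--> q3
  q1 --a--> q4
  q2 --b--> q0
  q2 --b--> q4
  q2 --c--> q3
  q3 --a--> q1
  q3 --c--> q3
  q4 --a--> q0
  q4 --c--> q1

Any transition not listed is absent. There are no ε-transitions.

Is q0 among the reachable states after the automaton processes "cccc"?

No

Start in {q0}.
Read 'c': q0→{q3}; now {q3}.
Read 'c': q3→{q3}; now {q3}.
Read 'c': q3→{q3}; now {q3}.
Read 'c': q3→{q3}; now {q3}.
State q0 is not in {q3}.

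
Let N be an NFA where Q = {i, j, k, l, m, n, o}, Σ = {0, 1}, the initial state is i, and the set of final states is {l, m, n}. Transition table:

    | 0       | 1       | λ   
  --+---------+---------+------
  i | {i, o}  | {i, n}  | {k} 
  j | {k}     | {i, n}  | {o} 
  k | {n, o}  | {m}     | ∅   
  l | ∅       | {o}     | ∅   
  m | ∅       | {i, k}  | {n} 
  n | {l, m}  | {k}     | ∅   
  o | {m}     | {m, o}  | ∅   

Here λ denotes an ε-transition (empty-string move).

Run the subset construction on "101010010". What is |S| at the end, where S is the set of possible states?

Start: ε-closure({i}) = {i, k}.
Read '1': i→{i, n}, k→{m}; union {i, m, n}; ε-closure = {i, k, m, n}.
Read '0': i→{i, o}, k→{n, o}, m→∅, n→{l, m}; union {i, l, m, n, o}; ε-closure = {i, k, l, m, n, o}.
Read '1': i→{i, n}, k→{m}, l→{o}, m→{i, k}, n→{k}, o→{m, o}; now {i, k, m, n, o}.
Read '0': i→{i, o}, k→{n, o}, m→∅, n→{l, m}, o→{m}; union {i, l, m, n, o}; ε-closure = {i, k, l, m, n, o}.
Read '1': i→{i, n}, k→{m}, l→{o}, m→{i, k}, n→{k}, o→{m, o}; now {i, k, m, n, o}.
Read '0': i→{i, o}, k→{n, o}, m→∅, n→{l, m}, o→{m}; union {i, l, m, n, o}; ε-closure = {i, k, l, m, n, o}.
Read '0': i→{i, o}, k→{n, o}, l→∅, m→∅, n→{l, m}, o→{m}; union {i, l, m, n, o}; ε-closure = {i, k, l, m, n, o}.
Read '1': i→{i, n}, k→{m}, l→{o}, m→{i, k}, n→{k}, o→{m, o}; now {i, k, m, n, o}.
Read '0': i→{i, o}, k→{n, o}, m→∅, n→{l, m}, o→{m}; union {i, l, m, n, o}; ε-closure = {i, k, l, m, n, o}.
That set has 6 states.

6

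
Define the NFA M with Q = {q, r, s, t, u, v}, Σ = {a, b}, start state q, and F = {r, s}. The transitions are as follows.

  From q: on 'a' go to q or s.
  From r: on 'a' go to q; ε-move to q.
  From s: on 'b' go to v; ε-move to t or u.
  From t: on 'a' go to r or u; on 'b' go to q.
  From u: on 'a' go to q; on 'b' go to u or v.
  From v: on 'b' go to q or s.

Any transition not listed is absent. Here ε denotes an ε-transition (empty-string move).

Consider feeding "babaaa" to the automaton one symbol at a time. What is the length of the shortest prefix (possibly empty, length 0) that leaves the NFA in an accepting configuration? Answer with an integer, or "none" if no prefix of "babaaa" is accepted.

none

Start in {q}.
Read 'b': {q} → ∅.
The set is empty and remains empty for the remaining 5 symbols.
No reachable set along the way intersects F.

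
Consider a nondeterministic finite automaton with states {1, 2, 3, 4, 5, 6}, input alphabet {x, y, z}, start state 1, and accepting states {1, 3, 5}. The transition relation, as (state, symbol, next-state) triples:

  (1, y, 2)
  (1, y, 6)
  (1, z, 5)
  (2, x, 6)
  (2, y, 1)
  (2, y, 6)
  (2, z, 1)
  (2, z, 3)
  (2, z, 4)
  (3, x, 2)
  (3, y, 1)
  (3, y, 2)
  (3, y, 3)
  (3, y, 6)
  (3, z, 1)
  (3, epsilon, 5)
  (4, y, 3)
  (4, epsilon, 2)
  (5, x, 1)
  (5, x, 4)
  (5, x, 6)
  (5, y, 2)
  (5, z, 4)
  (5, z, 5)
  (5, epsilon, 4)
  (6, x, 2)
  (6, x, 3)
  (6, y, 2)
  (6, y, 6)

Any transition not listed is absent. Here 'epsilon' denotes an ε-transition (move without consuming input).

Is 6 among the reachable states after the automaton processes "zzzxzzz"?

No

Start in {1}.
Read 'z': 1→{5}; union {5}; ε-closure = {2, 4, 5}.
Read 'z': 2→{1, 3, 4}, 4→∅, 5→{4, 5}; union {1, 3, 4, 5}; ε-closure = {1, 2, 3, 4, 5}.
Read 'z': 1→{5}, 2→{1, 3, 4}, 3→{1}, 4→∅, 5→{4, 5}; union {1, 3, 4, 5}; ε-closure = {1, 2, 3, 4, 5}.
Read 'x': 1→∅, 2→{6}, 3→{2}, 4→∅, 5→{1, 4, 6}; now {1, 2, 4, 6}.
Read 'z': 1→{5}, 2→{1, 3, 4}, 4→∅, 6→∅; union {1, 3, 4, 5}; ε-closure = {1, 2, 3, 4, 5}.
Read 'z': 1→{5}, 2→{1, 3, 4}, 3→{1}, 4→∅, 5→{4, 5}; union {1, 3, 4, 5}; ε-closure = {1, 2, 3, 4, 5}.
Read 'z': 1→{5}, 2→{1, 3, 4}, 3→{1}, 4→∅, 5→{4, 5}; union {1, 3, 4, 5}; ε-closure = {1, 2, 3, 4, 5}.
State 6 is not in {1, 2, 3, 4, 5}.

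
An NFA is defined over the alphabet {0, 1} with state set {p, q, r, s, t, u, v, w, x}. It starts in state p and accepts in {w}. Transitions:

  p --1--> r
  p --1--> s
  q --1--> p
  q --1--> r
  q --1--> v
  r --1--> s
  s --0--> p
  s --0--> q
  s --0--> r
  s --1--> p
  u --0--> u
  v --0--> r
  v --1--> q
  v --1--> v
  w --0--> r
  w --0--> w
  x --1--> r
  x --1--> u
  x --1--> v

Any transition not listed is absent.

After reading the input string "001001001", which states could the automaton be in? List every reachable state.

Start in {p}.
Read '0': p→∅; now ∅.
The set is empty and remains empty for the remaining 8 symbols.

∅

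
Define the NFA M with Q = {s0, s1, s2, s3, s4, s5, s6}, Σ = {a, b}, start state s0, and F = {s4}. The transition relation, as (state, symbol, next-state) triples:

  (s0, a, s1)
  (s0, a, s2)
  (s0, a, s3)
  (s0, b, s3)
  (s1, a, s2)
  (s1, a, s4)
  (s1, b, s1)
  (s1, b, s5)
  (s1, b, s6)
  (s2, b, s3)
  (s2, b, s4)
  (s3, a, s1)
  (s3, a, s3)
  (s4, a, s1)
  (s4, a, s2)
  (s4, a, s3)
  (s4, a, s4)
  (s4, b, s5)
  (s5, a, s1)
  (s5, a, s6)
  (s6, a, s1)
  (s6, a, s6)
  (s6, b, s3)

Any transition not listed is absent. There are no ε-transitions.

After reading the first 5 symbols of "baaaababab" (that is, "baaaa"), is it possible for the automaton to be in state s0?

Start in {s0}.
Read 'b': s0→{s3}; now {s3}.
Read 'a': s3→{s1, s3}; now {s1, s3}.
Read 'a': s1→{s2, s4}, s3→{s1, s3}; now {s1, s2, s3, s4}.
Read 'a': s1→{s2, s4}, s2→∅, s3→{s1, s3}, s4→{s1, s2, s3, s4}; now {s1, s2, s3, s4}.
Read 'a': s1→{s2, s4}, s2→∅, s3→{s1, s3}, s4→{s1, s2, s3, s4}; now {s1, s2, s3, s4}.
State s0 is not in {s1, s2, s3, s4}.

No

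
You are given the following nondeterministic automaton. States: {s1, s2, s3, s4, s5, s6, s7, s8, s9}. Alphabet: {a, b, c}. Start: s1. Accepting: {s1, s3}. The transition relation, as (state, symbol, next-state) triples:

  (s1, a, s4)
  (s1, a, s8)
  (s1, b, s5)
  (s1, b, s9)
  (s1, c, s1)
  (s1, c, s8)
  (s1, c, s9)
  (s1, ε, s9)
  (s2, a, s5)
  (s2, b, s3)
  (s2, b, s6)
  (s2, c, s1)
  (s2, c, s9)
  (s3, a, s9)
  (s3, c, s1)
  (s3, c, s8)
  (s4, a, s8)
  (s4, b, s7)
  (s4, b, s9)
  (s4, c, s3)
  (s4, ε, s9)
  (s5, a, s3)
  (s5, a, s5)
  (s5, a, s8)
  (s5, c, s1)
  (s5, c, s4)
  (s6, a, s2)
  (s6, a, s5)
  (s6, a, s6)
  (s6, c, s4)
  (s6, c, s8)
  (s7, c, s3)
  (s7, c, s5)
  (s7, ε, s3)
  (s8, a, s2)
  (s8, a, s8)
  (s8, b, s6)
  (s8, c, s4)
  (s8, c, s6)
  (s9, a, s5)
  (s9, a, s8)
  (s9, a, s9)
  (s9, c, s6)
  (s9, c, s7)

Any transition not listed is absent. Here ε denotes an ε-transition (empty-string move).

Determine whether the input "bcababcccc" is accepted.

Start: ε-closure({s1}) = {s1, s9}.
Read 'b': s1→{s5, s9}, s9→∅; now {s5, s9}.
Read 'c': s5→{s1, s4}, s9→{s6, s7}; union {s1, s4, s6, s7}; ε-closure = {s1, s3, s4, s6, s7, s9}.
Read 'a': s1→{s4, s8}, s3→{s9}, s4→{s8}, s6→{s2, s5, s6}, s7→∅, s9→{s5, s8, s9}; now {s2, s4, s5, s6, s8, s9}.
Read 'b': s2→{s3, s6}, s4→{s7, s9}, s5→∅, s6→∅, s8→{s6}, s9→∅; now {s3, s6, s7, s9}.
Read 'a': s3→{s9}, s6→{s2, s5, s6}, s7→∅, s9→{s5, s8, s9}; now {s2, s5, s6, s8, s9}.
Read 'b': s2→{s3, s6}, s5→∅, s6→∅, s8→{s6}, s9→∅; now {s3, s6}.
Read 'c': s3→{s1, s8}, s6→{s4, s8}; union {s1, s4, s8}; ε-closure = {s1, s4, s8, s9}.
Read 'c': s1→{s1, s8, s9}, s4→{s3}, s8→{s4, s6}, s9→{s6, s7}; now {s1, s3, s4, s6, s7, s8, s9}.
Read 'c': s1→{s1, s8, s9}, s3→{s1, s8}, s4→{s3}, s6→{s4, s8}, s7→{s3, s5}, s8→{s4, s6}, s9→{s6, s7}; now {s1, s3, s4, s5, s6, s7, s8, s9}.
Read 'c': s1→{s1, s8, s9}, s3→{s1, s8}, s4→{s3}, s5→{s1, s4}, s6→{s4, s8}, s7→{s3, s5}, s8→{s4, s6}, s9→{s6, s7}; now {s1, s3, s4, s5, s6, s7, s8, s9}.
The final set {s1, s3, s4, s5, s6, s7, s8, s9} contains the accepting states s1, s3.

Yes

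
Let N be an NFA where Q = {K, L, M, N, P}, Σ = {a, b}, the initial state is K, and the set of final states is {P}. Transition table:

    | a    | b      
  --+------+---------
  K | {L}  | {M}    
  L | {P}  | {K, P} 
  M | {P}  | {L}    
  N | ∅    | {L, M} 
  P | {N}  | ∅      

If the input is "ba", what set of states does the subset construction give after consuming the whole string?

{P}

Start in {K}.
Read 'b': {K} → {M}.
Read 'a': {M} → {P}.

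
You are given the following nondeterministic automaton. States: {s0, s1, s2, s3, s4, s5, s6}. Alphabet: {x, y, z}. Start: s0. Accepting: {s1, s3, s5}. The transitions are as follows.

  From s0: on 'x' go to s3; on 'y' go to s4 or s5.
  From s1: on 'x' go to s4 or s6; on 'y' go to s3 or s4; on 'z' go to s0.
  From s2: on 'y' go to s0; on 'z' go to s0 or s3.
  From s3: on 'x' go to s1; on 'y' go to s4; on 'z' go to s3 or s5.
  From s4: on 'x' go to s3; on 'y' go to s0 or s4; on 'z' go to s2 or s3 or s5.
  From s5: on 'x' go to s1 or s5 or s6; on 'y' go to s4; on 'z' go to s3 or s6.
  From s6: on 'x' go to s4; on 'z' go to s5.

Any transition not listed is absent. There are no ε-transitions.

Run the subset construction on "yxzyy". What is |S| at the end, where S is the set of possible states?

2

Start in {s0}.
Read 'y': {s0} → {s4, s5}.
Read 'x': {s4, s5} → {s1, s3, s5, s6}.
Read 'z': {s1, s3, s5, s6} → {s0, s3, s5, s6}.
Read 'y': {s0, s3, s5, s6} → {s4, s5}.
Read 'y': {s4, s5} → {s0, s4}.
That set has 2 states.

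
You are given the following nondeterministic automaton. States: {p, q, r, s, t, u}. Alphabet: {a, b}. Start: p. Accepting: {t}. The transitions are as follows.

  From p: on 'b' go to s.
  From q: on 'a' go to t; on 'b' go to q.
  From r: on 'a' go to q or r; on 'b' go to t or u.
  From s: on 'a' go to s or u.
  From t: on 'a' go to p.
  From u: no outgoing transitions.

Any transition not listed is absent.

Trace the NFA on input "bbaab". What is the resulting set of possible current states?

∅

Start in {p}.
Read 'b': p→{s}; now {s}.
Read 'b': s→∅; now ∅.
The set is empty and remains empty for the remaining 3 symbols.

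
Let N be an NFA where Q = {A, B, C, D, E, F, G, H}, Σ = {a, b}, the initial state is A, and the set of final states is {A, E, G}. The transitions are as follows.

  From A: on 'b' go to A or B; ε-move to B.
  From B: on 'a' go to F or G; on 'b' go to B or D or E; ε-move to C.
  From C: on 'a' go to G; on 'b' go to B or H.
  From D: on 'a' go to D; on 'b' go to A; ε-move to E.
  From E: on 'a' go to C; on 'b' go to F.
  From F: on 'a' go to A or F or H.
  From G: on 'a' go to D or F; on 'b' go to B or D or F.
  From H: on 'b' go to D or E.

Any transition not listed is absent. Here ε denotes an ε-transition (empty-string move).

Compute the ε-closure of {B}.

{B, C}

Begin with {B}.
ε-move B → C; add C.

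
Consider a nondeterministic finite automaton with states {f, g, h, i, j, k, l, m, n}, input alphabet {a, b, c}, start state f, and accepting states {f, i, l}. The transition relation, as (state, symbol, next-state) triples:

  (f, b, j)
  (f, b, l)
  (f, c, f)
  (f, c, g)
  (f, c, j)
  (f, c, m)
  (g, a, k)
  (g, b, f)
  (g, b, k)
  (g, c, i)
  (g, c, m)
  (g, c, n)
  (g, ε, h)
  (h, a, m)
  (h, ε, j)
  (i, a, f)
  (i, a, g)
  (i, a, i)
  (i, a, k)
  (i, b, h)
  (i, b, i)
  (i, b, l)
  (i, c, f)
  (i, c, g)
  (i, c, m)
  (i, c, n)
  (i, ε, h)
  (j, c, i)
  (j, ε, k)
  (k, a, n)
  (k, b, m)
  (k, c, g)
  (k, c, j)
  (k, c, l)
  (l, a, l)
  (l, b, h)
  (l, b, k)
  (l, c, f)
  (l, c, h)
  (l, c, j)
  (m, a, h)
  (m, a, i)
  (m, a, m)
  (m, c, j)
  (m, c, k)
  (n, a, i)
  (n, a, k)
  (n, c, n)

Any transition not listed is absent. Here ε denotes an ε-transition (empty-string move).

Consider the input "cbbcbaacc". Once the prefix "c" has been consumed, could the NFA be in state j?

Start in {f}.
Read 'c': {f} → {f, g, h, j, k, m}.
State j is in {f, g, h, j, k, m}.

Yes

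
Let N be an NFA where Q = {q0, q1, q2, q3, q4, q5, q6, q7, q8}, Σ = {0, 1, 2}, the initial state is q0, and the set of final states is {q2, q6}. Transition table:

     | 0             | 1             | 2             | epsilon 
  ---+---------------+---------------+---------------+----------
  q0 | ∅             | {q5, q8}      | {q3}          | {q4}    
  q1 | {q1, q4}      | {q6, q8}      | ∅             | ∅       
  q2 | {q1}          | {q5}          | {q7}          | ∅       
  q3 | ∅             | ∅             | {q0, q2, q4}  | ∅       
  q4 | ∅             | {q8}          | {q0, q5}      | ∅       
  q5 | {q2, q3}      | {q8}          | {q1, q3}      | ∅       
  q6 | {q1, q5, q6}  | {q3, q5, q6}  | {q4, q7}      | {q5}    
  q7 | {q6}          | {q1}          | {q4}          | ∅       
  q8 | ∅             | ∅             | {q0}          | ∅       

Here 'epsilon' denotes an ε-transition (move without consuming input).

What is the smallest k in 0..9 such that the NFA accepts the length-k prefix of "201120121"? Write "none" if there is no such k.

Start: ε-closure({q0}) = {q0, q4}.
Read '2': {q0, q4} → {q0, q3, q4, q5}.
Read '0': {q0, q3, q4, q5} → {q2, q3}.
None of the earlier sets intersect F, but {q2, q3} does.

2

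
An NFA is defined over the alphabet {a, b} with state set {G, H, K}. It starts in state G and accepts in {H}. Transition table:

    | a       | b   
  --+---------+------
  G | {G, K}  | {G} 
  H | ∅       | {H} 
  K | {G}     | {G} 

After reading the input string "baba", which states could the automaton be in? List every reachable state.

{G, K}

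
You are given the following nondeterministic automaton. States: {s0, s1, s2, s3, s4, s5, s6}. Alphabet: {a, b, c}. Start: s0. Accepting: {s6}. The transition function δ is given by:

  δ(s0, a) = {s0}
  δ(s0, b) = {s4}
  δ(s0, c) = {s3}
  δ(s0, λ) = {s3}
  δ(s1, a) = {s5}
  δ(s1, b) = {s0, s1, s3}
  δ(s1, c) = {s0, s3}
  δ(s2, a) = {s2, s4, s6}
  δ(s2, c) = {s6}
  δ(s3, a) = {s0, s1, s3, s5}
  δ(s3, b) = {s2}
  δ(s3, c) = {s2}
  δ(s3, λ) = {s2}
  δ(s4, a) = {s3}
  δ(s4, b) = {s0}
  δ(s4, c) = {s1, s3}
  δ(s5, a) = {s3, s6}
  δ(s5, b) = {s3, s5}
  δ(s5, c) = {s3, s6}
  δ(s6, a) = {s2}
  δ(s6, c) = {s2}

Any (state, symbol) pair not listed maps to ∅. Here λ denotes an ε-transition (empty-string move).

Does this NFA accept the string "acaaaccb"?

No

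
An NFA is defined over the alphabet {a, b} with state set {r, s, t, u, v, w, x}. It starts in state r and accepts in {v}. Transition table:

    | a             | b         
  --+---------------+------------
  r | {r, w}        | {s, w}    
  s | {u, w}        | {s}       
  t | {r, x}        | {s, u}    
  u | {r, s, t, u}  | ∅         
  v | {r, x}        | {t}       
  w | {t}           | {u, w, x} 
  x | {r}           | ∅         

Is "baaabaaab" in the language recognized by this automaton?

Start in {r}.
Read 'b': r→{s, w}; now {s, w}.
Read 'a': s→{u, w}, w→{t}; now {t, u, w}.
Read 'a': t→{r, x}, u→{r, s, t, u}, w→{t}; now {r, s, t, u, x}.
Read 'a': r→{r, w}, s→{u, w}, t→{r, x}, u→{r, s, t, u}, x→{r}; now {r, s, t, u, w, x}.
Read 'b': r→{s, w}, s→{s}, t→{s, u}, u→∅, w→{u, w, x}, x→∅; now {s, u, w, x}.
Read 'a': s→{u, w}, u→{r, s, t, u}, w→{t}, x→{r}; now {r, s, t, u, w}.
Read 'a': r→{r, w}, s→{u, w}, t→{r, x}, u→{r, s, t, u}, w→{t}; now {r, s, t, u, w, x}.
Read 'a': r→{r, w}, s→{u, w}, t→{r, x}, u→{r, s, t, u}, w→{t}, x→{r}; now {r, s, t, u, w, x}.
Read 'b': r→{s, w}, s→{s}, t→{s, u}, u→∅, w→{u, w, x}, x→∅; now {s, u, w, x}.
The final set {s, u, w, x} contains no accepting state.

No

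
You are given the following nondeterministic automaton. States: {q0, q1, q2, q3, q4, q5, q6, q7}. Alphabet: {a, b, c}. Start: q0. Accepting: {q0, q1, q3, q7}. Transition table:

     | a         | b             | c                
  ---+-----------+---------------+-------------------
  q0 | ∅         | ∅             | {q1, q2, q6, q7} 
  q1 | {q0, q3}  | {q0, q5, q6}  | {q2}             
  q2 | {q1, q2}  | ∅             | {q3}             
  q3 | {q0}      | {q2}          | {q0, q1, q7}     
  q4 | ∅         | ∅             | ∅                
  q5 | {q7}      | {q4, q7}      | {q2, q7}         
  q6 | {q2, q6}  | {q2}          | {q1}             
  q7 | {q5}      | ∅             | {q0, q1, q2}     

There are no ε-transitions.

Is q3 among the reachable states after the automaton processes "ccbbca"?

Start in {q0}.
Read 'c': {q0} → {q1, q2, q6, q7}.
Read 'c': {q1, q2, q6, q7} → {q0, q1, q2, q3}.
Read 'b': {q0, q1, q2, q3} → {q0, q2, q5, q6}.
Read 'b': {q0, q2, q5, q6} → {q2, q4, q7}.
Read 'c': {q2, q4, q7} → {q0, q1, q2, q3}.
Read 'a': {q0, q1, q2, q3} → {q0, q1, q2, q3}.
State q3 is in {q0, q1, q2, q3}.

Yes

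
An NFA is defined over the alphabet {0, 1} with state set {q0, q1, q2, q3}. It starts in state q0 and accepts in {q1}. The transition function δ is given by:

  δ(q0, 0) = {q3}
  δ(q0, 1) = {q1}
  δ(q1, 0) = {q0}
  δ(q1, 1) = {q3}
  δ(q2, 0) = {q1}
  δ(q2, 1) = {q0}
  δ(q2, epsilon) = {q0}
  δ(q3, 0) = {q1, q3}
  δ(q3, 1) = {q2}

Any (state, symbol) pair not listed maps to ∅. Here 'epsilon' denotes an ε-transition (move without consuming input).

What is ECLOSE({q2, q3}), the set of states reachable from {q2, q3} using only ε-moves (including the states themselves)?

{q0, q2, q3}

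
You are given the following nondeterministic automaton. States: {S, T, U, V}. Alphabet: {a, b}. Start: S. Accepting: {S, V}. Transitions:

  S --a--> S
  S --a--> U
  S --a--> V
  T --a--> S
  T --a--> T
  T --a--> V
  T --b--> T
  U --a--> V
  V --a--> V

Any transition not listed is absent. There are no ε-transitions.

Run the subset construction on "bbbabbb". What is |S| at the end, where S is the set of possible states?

Start in {S}.
Read 'b': S→∅; now ∅.
The set is empty and remains empty for the remaining 6 symbols.
That set has 0 states.

0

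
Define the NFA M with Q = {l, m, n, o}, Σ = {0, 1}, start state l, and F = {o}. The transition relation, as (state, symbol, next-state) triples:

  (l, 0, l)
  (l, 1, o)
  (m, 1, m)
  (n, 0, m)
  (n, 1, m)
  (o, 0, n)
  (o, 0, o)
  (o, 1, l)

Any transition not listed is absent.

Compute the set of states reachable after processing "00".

{l}

Start in {l}.
Read '0': {l} → {l}.
Read '0': {l} → {l}.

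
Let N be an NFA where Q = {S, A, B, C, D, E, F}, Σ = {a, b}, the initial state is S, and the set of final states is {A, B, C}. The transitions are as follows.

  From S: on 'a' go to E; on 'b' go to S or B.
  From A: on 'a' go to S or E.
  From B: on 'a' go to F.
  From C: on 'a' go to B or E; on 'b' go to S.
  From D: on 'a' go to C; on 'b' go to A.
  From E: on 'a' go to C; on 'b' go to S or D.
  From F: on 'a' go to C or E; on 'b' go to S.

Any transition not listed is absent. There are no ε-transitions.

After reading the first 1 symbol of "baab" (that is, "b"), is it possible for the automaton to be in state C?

Start in {S}.
Read 'b': S→{S, B}; now {S, B}.
State C is not in {S, B}.

No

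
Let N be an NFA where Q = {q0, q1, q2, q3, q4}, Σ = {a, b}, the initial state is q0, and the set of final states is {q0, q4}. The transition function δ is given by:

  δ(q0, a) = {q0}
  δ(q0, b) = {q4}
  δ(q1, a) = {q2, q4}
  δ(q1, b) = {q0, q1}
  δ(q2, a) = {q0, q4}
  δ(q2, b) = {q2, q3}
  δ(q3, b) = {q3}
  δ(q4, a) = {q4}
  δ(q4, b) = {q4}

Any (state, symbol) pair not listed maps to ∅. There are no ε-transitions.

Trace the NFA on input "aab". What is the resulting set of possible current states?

Start in {q0}.
Read 'a': {q0} → {q0}.
Read 'a': {q0} → {q0}.
Read 'b': {q0} → {q4}.

{q4}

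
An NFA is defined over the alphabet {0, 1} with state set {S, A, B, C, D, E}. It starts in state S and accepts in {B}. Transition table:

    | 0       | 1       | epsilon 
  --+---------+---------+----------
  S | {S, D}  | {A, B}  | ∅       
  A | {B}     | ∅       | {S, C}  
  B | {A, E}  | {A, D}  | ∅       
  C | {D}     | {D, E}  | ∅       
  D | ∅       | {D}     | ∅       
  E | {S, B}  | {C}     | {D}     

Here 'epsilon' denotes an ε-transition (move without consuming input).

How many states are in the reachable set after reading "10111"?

Start in {S}.
Read '1': S→{A, B}; union {A, B}; ε-closure = {S, A, B, C}.
Read '0': S→{S, D}, A→{B}, B→{A, E}, C→{D}; union {S, A, B, D, E}; ε-closure = {S, A, B, C, D, E}.
Read '1': S→{A, B}, A→∅, B→{A, D}, C→{D, E}, D→{D}, E→{C}; union {A, B, C, D, E}; ε-closure = {S, A, B, C, D, E}.
Read '1': S→{A, B}, A→∅, B→{A, D}, C→{D, E}, D→{D}, E→{C}; union {A, B, C, D, E}; ε-closure = {S, A, B, C, D, E}.
Read '1': S→{A, B}, A→∅, B→{A, D}, C→{D, E}, D→{D}, E→{C}; union {A, B, C, D, E}; ε-closure = {S, A, B, C, D, E}.
That set has 6 states.

6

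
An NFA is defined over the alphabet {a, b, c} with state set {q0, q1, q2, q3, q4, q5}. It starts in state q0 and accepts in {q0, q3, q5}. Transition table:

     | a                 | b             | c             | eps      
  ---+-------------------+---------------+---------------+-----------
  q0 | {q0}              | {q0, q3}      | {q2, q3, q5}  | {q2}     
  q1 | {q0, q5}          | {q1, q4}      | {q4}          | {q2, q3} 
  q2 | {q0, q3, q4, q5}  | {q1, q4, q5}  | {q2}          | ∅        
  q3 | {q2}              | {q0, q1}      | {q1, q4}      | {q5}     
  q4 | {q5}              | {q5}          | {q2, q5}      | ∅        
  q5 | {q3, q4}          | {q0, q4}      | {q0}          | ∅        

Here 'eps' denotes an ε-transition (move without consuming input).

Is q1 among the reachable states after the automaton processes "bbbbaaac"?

Start: ε-closure({q0}) = {q0, q2}.
Read 'b': {q0, q2} → {q0, q1, q2, q3, q4, q5}.
Read 'b': {q0, q1, q2, q3, q4, q5} → {q0, q1, q2, q3, q4, q5}.
Read 'b': {q0, q1, q2, q3, q4, q5} → {q0, q1, q2, q3, q4, q5}.
Read 'b': {q0, q1, q2, q3, q4, q5} → {q0, q1, q2, q3, q4, q5}.
Read 'a': {q0, q1, q2, q3, q4, q5} → {q0, q2, q3, q4, q5}.
Read 'a': {q0, q2, q3, q4, q5} → {q0, q2, q3, q4, q5}.
Read 'a': {q0, q2, q3, q4, q5} → {q0, q2, q3, q4, q5}.
Read 'c': {q0, q2, q3, q4, q5} → {q0, q1, q2, q3, q4, q5}.
State q1 is in {q0, q1, q2, q3, q4, q5}.

Yes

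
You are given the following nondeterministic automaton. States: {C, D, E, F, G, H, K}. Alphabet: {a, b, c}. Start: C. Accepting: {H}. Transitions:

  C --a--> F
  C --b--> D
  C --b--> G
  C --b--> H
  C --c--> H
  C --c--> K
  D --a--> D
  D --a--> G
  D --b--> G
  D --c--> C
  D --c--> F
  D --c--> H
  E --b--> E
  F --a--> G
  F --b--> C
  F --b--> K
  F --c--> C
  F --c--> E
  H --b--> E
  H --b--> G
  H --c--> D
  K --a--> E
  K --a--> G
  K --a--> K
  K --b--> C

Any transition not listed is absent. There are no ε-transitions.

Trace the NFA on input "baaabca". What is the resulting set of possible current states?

∅

Start in {C}.
Read 'b': {C} → {D, G, H}.
Read 'a': {D, G, H} → {D, G}.
Read 'a': {D, G} → {D, G}.
Read 'a': {D, G} → {D, G}.
Read 'b': {D, G} → {G}.
Read 'c': {G} → ∅.
The set is empty and remains empty for the remaining 1 symbol.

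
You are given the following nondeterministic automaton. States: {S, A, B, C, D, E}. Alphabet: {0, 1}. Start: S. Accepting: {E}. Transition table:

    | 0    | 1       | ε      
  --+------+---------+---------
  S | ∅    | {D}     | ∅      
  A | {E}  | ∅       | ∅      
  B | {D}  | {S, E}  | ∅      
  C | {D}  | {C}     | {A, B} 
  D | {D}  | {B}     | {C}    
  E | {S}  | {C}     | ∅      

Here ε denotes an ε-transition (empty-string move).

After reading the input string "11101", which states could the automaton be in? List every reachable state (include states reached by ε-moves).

Start in {S}.
Read '1': S→{D}; union {D}; ε-closure = {A, B, C, D}.
Read '1': A→∅, B→{S, E}, C→{C}, D→{B}; union {S, B, C, E}; ε-closure = {S, A, B, C, E}.
Read '1': S→{D}, A→∅, B→{S, E}, C→{C}, E→{C}; union {S, C, D, E}; ε-closure = {S, A, B, C, D, E}.
Read '0': S→∅, A→{E}, B→{D}, C→{D}, D→{D}, E→{S}; union {S, D, E}; ε-closure = {S, A, B, C, D, E}.
Read '1': S→{D}, A→∅, B→{S, E}, C→{C}, D→{B}, E→{C}; union {S, B, C, D, E}; ε-closure = {S, A, B, C, D, E}.

{S, A, B, C, D, E}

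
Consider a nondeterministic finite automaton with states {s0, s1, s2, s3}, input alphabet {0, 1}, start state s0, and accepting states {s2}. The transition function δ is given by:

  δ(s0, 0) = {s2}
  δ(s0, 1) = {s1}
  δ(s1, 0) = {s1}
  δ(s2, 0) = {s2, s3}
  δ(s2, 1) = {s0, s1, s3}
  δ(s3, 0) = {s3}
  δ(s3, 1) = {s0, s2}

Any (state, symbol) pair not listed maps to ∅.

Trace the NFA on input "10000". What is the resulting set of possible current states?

{s1}

Start in {s0}.
Read '1': s0→{s1}; now {s1}.
Read '0': s1→{s1}; now {s1}.
Read '0': s1→{s1}; now {s1}.
Read '0': s1→{s1}; now {s1}.
Read '0': s1→{s1}; now {s1}.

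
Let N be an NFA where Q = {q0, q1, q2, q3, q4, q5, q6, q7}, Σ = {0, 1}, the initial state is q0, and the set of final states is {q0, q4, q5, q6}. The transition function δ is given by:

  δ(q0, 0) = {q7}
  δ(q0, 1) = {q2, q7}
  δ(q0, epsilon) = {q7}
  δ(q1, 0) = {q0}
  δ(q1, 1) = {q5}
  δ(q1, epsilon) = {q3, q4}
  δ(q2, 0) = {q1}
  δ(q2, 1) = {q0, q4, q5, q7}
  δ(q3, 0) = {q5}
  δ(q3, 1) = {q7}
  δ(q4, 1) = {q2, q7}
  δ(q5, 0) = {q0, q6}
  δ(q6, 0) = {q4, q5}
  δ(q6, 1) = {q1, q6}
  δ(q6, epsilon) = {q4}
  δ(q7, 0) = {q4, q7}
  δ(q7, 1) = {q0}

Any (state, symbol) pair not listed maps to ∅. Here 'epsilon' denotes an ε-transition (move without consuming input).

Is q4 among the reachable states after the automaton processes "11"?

Yes

Start: ε-closure({q0}) = {q0, q7}.
Read '1': q0→{q2, q7}, q7→{q0}; now {q0, q2, q7}.
Read '1': q0→{q2, q7}, q2→{q0, q4, q5, q7}, q7→{q0}; now {q0, q2, q4, q5, q7}.
State q4 is in {q0, q2, q4, q5, q7}.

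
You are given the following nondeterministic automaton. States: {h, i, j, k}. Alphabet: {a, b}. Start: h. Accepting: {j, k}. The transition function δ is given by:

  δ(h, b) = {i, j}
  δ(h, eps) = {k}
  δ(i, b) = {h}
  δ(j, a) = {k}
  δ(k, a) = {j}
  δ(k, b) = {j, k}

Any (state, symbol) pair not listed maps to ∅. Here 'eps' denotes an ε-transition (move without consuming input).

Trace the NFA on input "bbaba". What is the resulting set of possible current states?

{j, k}

Start: ε-closure({h}) = {h, k}.
Read 'b': h→{i, j}, k→{j, k}; now {i, j, k}.
Read 'b': i→{h}, j→∅, k→{j, k}; now {h, j, k}.
Read 'a': h→∅, j→{k}, k→{j}; now {j, k}.
Read 'b': j→∅, k→{j, k}; now {j, k}.
Read 'a': j→{k}, k→{j}; now {j, k}.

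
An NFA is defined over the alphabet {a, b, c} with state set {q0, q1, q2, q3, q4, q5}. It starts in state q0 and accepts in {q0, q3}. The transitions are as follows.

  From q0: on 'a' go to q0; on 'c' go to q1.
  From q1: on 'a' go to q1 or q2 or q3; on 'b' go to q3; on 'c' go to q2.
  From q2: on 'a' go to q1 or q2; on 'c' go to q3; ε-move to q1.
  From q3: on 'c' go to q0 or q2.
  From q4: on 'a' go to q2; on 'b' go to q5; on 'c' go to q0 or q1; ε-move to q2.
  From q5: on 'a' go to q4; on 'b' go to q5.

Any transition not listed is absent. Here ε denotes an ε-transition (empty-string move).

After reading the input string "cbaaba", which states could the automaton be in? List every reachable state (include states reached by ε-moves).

Start in {q0}.
Read 'c': {q0} → {q1}.
Read 'b': {q1} → {q3}.
Read 'a': {q3} → ∅.
The set is empty and remains empty for the remaining 3 symbols.

∅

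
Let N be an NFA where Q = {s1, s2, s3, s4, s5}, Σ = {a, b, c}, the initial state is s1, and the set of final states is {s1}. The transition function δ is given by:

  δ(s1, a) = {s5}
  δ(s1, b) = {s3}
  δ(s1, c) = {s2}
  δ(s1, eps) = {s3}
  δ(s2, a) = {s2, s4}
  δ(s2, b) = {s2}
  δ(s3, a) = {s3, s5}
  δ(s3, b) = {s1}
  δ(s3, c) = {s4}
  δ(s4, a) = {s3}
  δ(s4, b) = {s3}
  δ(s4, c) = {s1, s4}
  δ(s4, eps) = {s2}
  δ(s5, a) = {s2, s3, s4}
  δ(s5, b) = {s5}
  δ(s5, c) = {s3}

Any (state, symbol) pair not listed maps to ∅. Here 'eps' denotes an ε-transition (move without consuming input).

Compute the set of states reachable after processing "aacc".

Start: ε-closure({s1}) = {s1, s3}.
Read 'a': s1→{s5}, s3→{s3, s5}; now {s3, s5}.
Read 'a': s3→{s3, s5}, s5→{s2, s3, s4}; now {s2, s3, s4, s5}.
Read 'c': s2→∅, s3→{s4}, s4→{s1, s4}, s5→{s3}; union {s1, s3, s4}; ε-closure = {s1, s2, s3, s4}.
Read 'c': s1→{s2}, s2→∅, s3→{s4}, s4→{s1, s4}; union {s1, s2, s4}; ε-closure = {s1, s2, s3, s4}.

{s1, s2, s3, s4}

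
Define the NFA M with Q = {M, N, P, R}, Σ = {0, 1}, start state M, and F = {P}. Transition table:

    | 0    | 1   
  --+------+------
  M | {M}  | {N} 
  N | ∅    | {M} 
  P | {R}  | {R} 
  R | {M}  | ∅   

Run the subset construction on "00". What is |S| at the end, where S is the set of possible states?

Start in {M}.
Read '0': M→{M}; now {M}.
Read '0': M→{M}; now {M}.
That set has 1 state.

1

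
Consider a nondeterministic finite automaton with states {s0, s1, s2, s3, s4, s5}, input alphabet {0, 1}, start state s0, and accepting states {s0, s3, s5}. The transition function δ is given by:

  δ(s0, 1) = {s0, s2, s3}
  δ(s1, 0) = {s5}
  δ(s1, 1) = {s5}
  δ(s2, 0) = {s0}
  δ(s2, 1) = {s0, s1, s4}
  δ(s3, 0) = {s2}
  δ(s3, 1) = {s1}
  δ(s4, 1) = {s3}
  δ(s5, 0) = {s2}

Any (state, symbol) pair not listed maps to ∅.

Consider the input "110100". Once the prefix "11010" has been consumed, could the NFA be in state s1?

Start in {s0}.
Read '1': {s0} → {s0, s2, s3}.
Read '1': {s0, s2, s3} → {s0, s1, s2, s3, s4}.
Read '0': {s0, s1, s2, s3, s4} → {s0, s2, s5}.
Read '1': {s0, s2, s5} → {s0, s1, s2, s3, s4}.
Read '0': {s0, s1, s2, s3, s4} → {s0, s2, s5}.
State s1 is not in {s0, s2, s5}.

No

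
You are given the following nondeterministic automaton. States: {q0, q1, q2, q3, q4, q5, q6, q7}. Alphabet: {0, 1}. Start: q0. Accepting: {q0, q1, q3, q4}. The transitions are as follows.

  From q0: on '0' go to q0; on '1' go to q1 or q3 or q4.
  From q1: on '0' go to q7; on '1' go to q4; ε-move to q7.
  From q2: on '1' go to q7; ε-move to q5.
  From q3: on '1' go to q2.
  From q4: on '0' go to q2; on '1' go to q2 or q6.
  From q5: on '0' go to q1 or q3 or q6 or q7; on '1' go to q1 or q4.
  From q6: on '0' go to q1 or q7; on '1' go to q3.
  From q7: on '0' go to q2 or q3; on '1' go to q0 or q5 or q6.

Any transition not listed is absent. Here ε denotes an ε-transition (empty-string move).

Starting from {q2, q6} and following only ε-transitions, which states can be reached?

Begin with {q2, q6}.
ε-move q2 → q5; add q5.

{q2, q5, q6}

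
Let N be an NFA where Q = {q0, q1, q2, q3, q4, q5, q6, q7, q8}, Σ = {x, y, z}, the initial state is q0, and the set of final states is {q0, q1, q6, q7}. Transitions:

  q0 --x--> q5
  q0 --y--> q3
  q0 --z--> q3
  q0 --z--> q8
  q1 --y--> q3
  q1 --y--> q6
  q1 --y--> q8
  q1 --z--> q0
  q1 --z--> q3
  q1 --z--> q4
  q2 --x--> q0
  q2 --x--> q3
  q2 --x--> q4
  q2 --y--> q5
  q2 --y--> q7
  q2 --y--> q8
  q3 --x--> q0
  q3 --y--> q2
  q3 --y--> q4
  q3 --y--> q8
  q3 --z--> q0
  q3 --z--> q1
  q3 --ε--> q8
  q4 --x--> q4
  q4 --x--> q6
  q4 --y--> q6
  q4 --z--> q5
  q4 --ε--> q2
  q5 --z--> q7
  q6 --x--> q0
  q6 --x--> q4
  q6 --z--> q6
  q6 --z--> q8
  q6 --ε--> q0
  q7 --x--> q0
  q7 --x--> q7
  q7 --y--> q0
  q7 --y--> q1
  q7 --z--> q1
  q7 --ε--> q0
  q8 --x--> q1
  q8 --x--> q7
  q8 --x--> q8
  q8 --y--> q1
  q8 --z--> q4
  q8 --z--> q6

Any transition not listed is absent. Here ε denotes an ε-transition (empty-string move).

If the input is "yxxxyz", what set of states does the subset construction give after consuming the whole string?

Start in {q0}.
Read 'y': q0→{q3}; union {q3}; ε-closure = {q3, q8}.
Read 'x': q3→{q0}, q8→{q1, q7, q8}; now {q0, q1, q7, q8}.
Read 'x': q0→{q5}, q1→∅, q7→{q0, q7}, q8→{q1, q7, q8}; now {q0, q1, q5, q7, q8}.
Read 'x': q0→{q5}, q1→∅, q5→∅, q7→{q0, q7}, q8→{q1, q7, q8}; now {q0, q1, q5, q7, q8}.
Read 'y': q0→{q3}, q1→{q3, q6, q8}, q5→∅, q7→{q0, q1}, q8→{q1}; now {q0, q1, q3, q6, q8}.
Read 'z': q0→{q3, q8}, q1→{q0, q3, q4}, q3→{q0, q1}, q6→{q6, q8}, q8→{q4, q6}; union {q0, q1, q3, q4, q6, q8}; ε-closure = {q0, q1, q2, q3, q4, q6, q8}.

{q0, q1, q2, q3, q4, q6, q8}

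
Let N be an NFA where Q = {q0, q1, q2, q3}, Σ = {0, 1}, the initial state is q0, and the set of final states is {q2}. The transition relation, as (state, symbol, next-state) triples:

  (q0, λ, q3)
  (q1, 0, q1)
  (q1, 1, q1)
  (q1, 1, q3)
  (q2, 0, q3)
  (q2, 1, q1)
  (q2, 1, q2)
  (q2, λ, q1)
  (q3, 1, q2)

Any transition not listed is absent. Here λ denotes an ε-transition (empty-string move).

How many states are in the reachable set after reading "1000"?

1

Start: ε-closure({q0}) = {q0, q3}.
Read '1': {q0, q3} → {q1, q2}.
Read '0': {q1, q2} → {q1, q3}.
Read '0': {q1, q3} → {q1}.
Read '0': {q1} → {q1}.
That set has 1 state.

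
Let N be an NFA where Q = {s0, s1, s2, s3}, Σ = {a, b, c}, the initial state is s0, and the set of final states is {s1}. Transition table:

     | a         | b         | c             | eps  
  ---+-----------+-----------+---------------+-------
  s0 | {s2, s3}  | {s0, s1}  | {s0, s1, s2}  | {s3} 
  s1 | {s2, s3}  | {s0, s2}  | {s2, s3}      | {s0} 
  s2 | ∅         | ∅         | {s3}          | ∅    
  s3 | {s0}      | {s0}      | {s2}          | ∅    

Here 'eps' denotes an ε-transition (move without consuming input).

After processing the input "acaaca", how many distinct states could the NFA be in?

Start: ε-closure({s0}) = {s0, s3}.
Read 'a': {s0, s3} → {s0, s2, s3}.
Read 'c': {s0, s2, s3} → {s0, s1, s2, s3}.
Read 'a': {s0, s1, s2, s3} → {s0, s2, s3}.
Read 'a': {s0, s2, s3} → {s0, s2, s3}.
Read 'c': {s0, s2, s3} → {s0, s1, s2, s3}.
Read 'a': {s0, s1, s2, s3} → {s0, s2, s3}.
That set has 3 states.

3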